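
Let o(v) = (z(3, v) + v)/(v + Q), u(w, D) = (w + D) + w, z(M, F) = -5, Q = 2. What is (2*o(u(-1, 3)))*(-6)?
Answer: 16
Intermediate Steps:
u(w, D) = D + 2*w (u(w, D) = (D + w) + w = D + 2*w)
o(v) = (-5 + v)/(2 + v) (o(v) = (-5 + v)/(v + 2) = (-5 + v)/(2 + v))
(2*o(u(-1, 3)))*(-6) = (2*((-5 + (3 + 2*(-1)))/(2 + (3 + 2*(-1)))))*(-6) = (2*((-5 + (3 - 2))/(2 + (3 - 2))))*(-6) = (2*((-5 + 1)/(2 + 1)))*(-6) = (2*(-4/3))*(-6) = -8/3*(-6) = 16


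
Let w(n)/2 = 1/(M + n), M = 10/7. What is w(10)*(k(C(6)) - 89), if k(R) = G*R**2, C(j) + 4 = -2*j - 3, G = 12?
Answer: 29701/40 ≈ 742.53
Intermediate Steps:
M = 10/7 (M = 10*(1/7) = 10/7 ≈ 1.4286)
w(n) = 2/(10/7 + n)
C(j) = -7 - 2*j (C(j) = -4 + (-2*j - 3) = -4 + (-3 - 2*j) = -7 - 2*j)
k(R) = 12*R**2
w(10)*(k(C(6)) - 89) = (14/(10 + 7*10))*(12*(-7 - 2*6)**2 - 89) = (14/(10 + 70))*(12*(-7 - 12)**2 - 89) = (14/80)*(12*(-19)**2 - 89) = (14*(1/80))*(12*361 - 89) = 7*(4332 - 89)/40 = (7/40)*4243 = 29701/40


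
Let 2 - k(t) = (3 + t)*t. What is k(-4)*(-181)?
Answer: 362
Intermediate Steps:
k(t) = 2 - t*(3 + t) (k(t) = 2 - (3 + t)*t = 2 - t*(3 + t))
k(-4)*(-181) = (2 - 1*(-4)² - 3*(-4))*(-181) = (2 - 1*16 + 12)*(-181) = (2 - 16 + 12)*(-181) = -2*(-181) = 362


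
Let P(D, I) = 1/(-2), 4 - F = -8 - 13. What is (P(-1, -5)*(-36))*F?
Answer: 450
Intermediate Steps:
F = 25 (F = 4 - (-8 - 13) = 4 - 1*(-21) = 4 + 21 = 25)
P(D, I) = -1/2
(P(-1, -5)*(-36))*F = -1/2*(-36)*25 = 18*25 = 450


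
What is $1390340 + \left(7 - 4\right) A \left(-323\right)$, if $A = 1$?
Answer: $1389371$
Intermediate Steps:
$1390340 + \left(7 - 4\right) A \left(-323\right) = 1390340 + \left(7 - 4\right) 1 \left(-323\right) = 1390340 + 3 \cdot 1 \left(-323\right) = 1390340 + 3 \left(-323\right) = 1390340 - 969 = 1389371$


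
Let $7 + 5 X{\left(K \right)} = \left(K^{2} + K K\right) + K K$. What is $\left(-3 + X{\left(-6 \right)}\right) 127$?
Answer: $\frac{10922}{5} \approx 2184.4$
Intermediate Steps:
$X{\left(K \right)} = - \frac{7}{5} + \frac{3 K^{2}}{5}$ ($X{\left(K \right)} = - \frac{7}{5} + \frac{\left(K^{2} + K K\right) + K K}{5} = - \frac{7}{5} + \frac{\left(K^{2} + K^{2}\right) + K^{2}}{5} = - \frac{7}{5} + \frac{2 K^{2} + K^{2}}{5} = - \frac{7}{5} + \frac{3 K^{2}}{5}$)
$\left(-3 + X{\left(-6 \right)}\right) 127 = \left(-3 - \left(\frac{7}{5} - \frac{3 \left(-6\right)^{2}}{5}\right)\right) 127 = \left(-3 + \left(- \frac{7}{5} + \frac{3}{5} \cdot 36\right)\right) 127 = \left(-3 + \left(- \frac{7}{5} + \frac{108}{5}\right)\right) 127 = \left(-3 + \frac{101}{5}\right) 127 = \frac{86}{5} \cdot 127 = \frac{10922}{5}$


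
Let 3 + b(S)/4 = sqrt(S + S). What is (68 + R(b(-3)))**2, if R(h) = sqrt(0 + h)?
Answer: 4*(34 + sqrt(-3 + I*sqrt(6)))**2 ≈ 4791.7 + 514.03*I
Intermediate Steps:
b(S) = -12 + 4*sqrt(2)*sqrt(S) (b(S) = -12 + 4*sqrt(S + S) = -12 + 4*sqrt(2*S) = -12 + 4*(sqrt(2)*sqrt(S)) = -12 + 4*sqrt(2)*sqrt(S))
R(h) = sqrt(h)
(68 + R(b(-3)))**2 = (68 + sqrt(-12 + 4*sqrt(2)*sqrt(-3)))**2 = (68 + sqrt(-12 + 4*sqrt(2)*(I*sqrt(3))))**2 = (68 + sqrt(-12 + 4*I*sqrt(6)))**2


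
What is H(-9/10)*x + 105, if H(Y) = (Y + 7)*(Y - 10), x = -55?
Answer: 75239/20 ≈ 3761.9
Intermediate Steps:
H(Y) = (-10 + Y)*(7 + Y) (H(Y) = (7 + Y)*(-10 + Y) = (-10 + Y)*(7 + Y))
H(-9/10)*x + 105 = (-70 + (-9/10)**2 - (-27)/10)*(-55) + 105 = (-70 + (-9*1/10)**2 - (-27)/10)*(-55) + 105 = (-70 + (-9/10)**2 - 3*(-9/10))*(-55) + 105 = (-70 + 81/100 + 27/10)*(-55) + 105 = -6649/100*(-55) + 105 = 73139/20 + 105 = 75239/20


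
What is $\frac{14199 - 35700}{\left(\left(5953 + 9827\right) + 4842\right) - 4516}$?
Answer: $- \frac{21501}{16106} \approx -1.335$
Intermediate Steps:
$\frac{14199 - 35700}{\left(\left(5953 + 9827\right) + 4842\right) - 4516} = - \frac{21501}{\left(15780 + 4842\right) - 4516} = - \frac{21501}{20622 - 4516} = - \frac{21501}{16106}$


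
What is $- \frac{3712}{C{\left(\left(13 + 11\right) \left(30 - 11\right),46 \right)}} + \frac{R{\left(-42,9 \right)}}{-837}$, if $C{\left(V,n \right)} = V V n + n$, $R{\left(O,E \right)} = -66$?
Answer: $\frac{104698298}{1334331729} \approx 0.078465$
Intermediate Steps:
$C{\left(V,n \right)} = n + n V^{2}$ ($C{\left(V,n \right)} = V^{2} n + n = n V^{2} + n = n + n V^{2}$)
$- \frac{3712}{C{\left(\left(13 + 11\right) \left(30 - 11\right),46 \right)}} + \frac{R{\left(-42,9 \right)}}{-837} = - \frac{3712}{46 \left(1 + \left(\left(13 + 11\right) \left(30 - 11\right)\right)^{2}\right)} - \frac{66}{-837} = - \frac{3712}{46 \left(1 + \left(24 \cdot 19\right)^{2}\right)} - - \frac{22}{279} = - \frac{3712}{46 \left(1 + 456^{2}\right)} + \frac{22}{279} = - \frac{3712}{46 \left(1 + 207936\right)} + \frac{22}{279} = - \frac{3712}{46 \cdot 207937} + \frac{22}{279} = - \frac{3712}{9565102} + \frac{22}{279} = \left(-3712\right) \frac{1}{9565102} + \frac{22}{279} = - \frac{1856}{4782551} + \frac{22}{279} = \frac{104698298}{1334331729}$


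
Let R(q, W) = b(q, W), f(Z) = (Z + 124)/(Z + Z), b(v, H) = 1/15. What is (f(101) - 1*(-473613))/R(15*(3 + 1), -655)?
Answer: 1435050765/202 ≈ 7.1042e+6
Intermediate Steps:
b(v, H) = 1/15
f(Z) = (124 + Z)/(2*Z) (f(Z) = (124 + Z)/((2*Z)) = (124 + Z)*(1/(2*Z)) = (124 + Z)/(2*Z))
R(q, W) = 1/15
(f(101) - 1*(-473613))/R(15*(3 + 1), -655) = ((1/2)*(124 + 101)/101 - 1*(-473613))/(1/15) = ((1/2)*(1/101)*225 + 473613)*15 = (225/202 + 473613)*15 = (95670051/202)*15 = 1435050765/202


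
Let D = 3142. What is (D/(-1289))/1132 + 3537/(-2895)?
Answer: -861683761/704038910 ≈ -1.2239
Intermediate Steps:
(D/(-1289))/1132 + 3537/(-2895) = (3142/(-1289))/1132 + 3537/(-2895) = (3142*(-1/1289))*(1/1132) + 3537*(-1/2895) = -3142/1289*1/1132 - 1179/965 = -1571/729574 - 1179/965 = -861683761/704038910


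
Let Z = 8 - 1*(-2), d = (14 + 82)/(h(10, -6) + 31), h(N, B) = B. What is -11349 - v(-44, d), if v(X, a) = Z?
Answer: -11359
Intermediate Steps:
d = 96/25 (d = (14 + 82)/(-6 + 31) = 96/25 ≈ 3.8400)
Z = 10 (Z = 8 + 2 = 10)
v(X, a) = 10
-11349 - v(-44, d) = -11349 - 1*10 = -11349 - 10 = -11359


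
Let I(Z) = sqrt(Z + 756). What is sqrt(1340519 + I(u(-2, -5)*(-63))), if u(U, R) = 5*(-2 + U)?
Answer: sqrt(1340519 + 12*sqrt(14)) ≈ 1157.8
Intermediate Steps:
u(U, R) = -10 + 5*U
I(Z) = sqrt(756 + Z)
sqrt(1340519 + I(u(-2, -5)*(-63))) = sqrt(1340519 + sqrt(756 + (-10 + 5*(-2))*(-63))) = sqrt(1340519 + sqrt(756 + (-10 - 10)*(-63))) = sqrt(1340519 + sqrt(756 - 20*(-63))) = sqrt(1340519 + sqrt(756 + 1260)) = sqrt(1340519 + sqrt(2016)) = sqrt(1340519 + 12*sqrt(14))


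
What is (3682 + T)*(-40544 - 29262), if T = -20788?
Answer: 1194101436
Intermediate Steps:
(3682 + T)*(-40544 - 29262) = (3682 - 20788)*(-40544 - 29262) = -17106*(-69806) = 1194101436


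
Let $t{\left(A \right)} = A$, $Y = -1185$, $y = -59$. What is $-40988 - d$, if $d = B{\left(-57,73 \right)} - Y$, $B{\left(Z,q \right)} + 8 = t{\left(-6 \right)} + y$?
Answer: $-42100$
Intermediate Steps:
$B{\left(Z,q \right)} = -73$ ($B{\left(Z,q \right)} = -8 - 65 = -73$)
$d = 1112$ ($d = -73 - -1185 = -73 + 1185 = 1112$)
$-40988 - d = -40988 - 1112 = -42100$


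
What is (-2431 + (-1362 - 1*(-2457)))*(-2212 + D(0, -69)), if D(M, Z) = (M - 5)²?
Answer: 2921832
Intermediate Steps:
D(M, Z) = (-5 + M)²
(-2431 + (-1362 - 1*(-2457)))*(-2212 + D(0, -69)) = (-2431 + (-1362 - 1*(-2457)))*(-2212 + (-5 + 0)²) = (-2431 + (-1362 + 2457))*(-2212 + (-5)²) = (-2431 + 1095)*(-2212 + 25) = -1336*(-2187) = 2921832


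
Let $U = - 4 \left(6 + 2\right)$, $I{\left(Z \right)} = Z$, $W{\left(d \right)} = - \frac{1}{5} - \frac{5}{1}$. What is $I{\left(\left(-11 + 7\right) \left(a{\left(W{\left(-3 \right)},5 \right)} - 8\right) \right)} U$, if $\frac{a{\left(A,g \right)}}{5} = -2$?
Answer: $-2304$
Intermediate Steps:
$W{\left(d \right)} = - \frac{26}{5}$ ($W{\left(d \right)} = \left(-1\right) \frac{1}{5} - 5 = - \frac{1}{5} - 5 = - \frac{26}{5}$)
$a{\left(A,g \right)} = -10$ ($a{\left(A,g \right)} = 5 \left(-2\right) = -10$)
$U = -32$ ($U = \left(-4\right) 8 = -32$)
$I{\left(\left(-11 + 7\right) \left(a{\left(W{\left(-3 \right)},5 \right)} - 8\right) \right)} U = \left(-11 + 7\right) \left(-10 - 8\right) \left(-32\right) = \left(-4\right) \left(-18\right) \left(-32\right) = 72 \left(-32\right) = -2304$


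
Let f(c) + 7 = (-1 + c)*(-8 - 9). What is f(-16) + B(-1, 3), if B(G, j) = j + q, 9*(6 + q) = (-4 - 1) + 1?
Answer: 2507/9 ≈ 278.56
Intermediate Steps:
q = -58/9 (q = -6 + ((-4 - 1) + 1)/9 = -6 + (-5 + 1)/9 = -6 + (⅑)*(-4) = -6 - 4/9 = -58/9 ≈ -6.4444)
B(G, j) = -58/9 + j (B(G, j) = j - 58/9 = -58/9 + j)
f(c) = 10 - 17*c (f(c) = -7 + (-1 + c)*(-8 - 9) = -7 + (-1 + c)*(-17) = -7 + (17 - 17*c) = 10 - 17*c)
f(-16) + B(-1, 3) = (10 - 17*(-16)) + (-58/9 + 3) = (10 + 272) - 31/9 = 282 - 31/9 = 2507/9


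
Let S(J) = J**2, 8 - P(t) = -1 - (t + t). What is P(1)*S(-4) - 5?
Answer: 171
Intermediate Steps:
P(t) = 9 + 2*t (P(t) = 8 - (-1 - (t + t)) = 8 - (-1 - 2*t) = 8 + (1 + 2*t) = 9 + 2*t)
P(1)*S(-4) - 5 = (9 + 2*1)*(-4)**2 - 5 = (9 + 2)*16 - 5 = 11*16 - 5 = 176 - 5 = 171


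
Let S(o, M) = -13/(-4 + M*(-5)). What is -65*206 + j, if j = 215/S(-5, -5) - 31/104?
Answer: -1428711/104 ≈ -13738.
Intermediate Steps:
S(o, M) = -13/(-4 - 5*M)
j = -36151/104 (j = 215/((13/(4 + 5*(-5)))) - 31/104 = 215/((13/(4 - 25))) - 31*1/104 = 215/((13/(-21))) - 31/104 = 215/((13*(-1/21))) - 31/104 = 215/(-13/21) - 31/104 = 215*(-21/13) - 31/104 = -4515/13 - 31/104 = -36151/104 ≈ -347.61)
-65*206 + j = -65*206 - 36151/104 = -13390 - 36151/104 = -1428711/104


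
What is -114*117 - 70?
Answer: -13408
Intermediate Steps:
-114*117 - 70 = -13338 - 70 = -13408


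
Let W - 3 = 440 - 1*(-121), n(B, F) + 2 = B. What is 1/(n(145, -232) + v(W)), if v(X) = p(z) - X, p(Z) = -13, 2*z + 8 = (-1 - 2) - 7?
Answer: -1/434 ≈ -0.0023041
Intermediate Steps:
z = -9 (z = -4 + ((-1 - 2) - 7)/2 = -4 + (-3 - 7)/2 = -4 + (1/2)*(-10) = -4 - 5 = -9)
n(B, F) = -2 + B
W = 564 (W = 3 + (440 - 1*(-121)) = 3 + (440 + 121) = 3 + 561 = 564)
v(X) = -13 - X
1/(n(145, -232) + v(W)) = 1/((-2 + 145) + (-13 - 1*564)) = 1/(143 + (-13 - 564)) = 1/(143 - 577) = 1/(-434) = -1/434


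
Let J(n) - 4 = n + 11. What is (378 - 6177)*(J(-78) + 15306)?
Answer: -88394157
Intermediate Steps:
J(n) = 15 + n (J(n) = 4 + (n + 11) = 4 + (11 + n) = 15 + n)
(378 - 6177)*(J(-78) + 15306) = (378 - 6177)*((15 - 78) + 15306) = -5799*(-63 + 15306) = -5799*15243 = -88394157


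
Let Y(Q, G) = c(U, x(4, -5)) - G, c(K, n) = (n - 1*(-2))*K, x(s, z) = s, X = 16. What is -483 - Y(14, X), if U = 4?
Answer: -491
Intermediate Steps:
c(K, n) = K*(2 + n) (c(K, n) = (n + 2)*K = (2 + n)*K = K*(2 + n))
Y(Q, G) = 24 - G (Y(Q, G) = 4*(2 + 4) - G = 4*6 - G = 24 - G)
-483 - Y(14, X) = -483 - (24 - 1*16) = -483 - (24 - 16) = -483 - 1*8 = -483 - 8 = -491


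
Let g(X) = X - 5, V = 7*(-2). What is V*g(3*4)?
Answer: -98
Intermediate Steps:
V = -14
g(X) = -5 + X
V*g(3*4) = -14*(-5 + 3*4) = -14*(-5 + 12) = -14*7 = -98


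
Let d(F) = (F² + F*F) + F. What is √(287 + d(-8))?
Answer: √407 ≈ 20.174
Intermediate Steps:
d(F) = F + 2*F² (d(F) = (F² + F²) + F = 2*F² + F = F + 2*F²)
√(287 + d(-8)) = √(287 - 8*(1 + 2*(-8))) = √(287 - 8*(1 - 16)) = √(287 - 8*(-15)) = √(287 + 120) = √407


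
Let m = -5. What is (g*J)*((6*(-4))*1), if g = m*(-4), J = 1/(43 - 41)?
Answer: -240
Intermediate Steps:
J = ½ (J = 1/2 = ½ ≈ 0.50000)
g = 20 (g = -5*(-4) = 20)
(g*J)*((6*(-4))*1) = (20*(½))*((6*(-4))*1) = 10*(-24*1) = 10*(-24) = -240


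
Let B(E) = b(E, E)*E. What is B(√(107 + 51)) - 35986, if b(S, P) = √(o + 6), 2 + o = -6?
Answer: -35986 + 2*I*√79 ≈ -35986.0 + 17.776*I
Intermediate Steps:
o = -8 (o = -2 - 6 = -8)
b(S, P) = I*√2 (b(S, P) = √(-8 + 6) = √(-2) = I*√2)
B(E) = I*E*√2 (B(E) = (I*√2)*E = I*E*√2)
B(√(107 + 51)) - 35986 = I*√(107 + 51)*√2 - 35986 = I*√158*√2 - 35986 = 2*I*√79 - 35986 = -35986 + 2*I*√79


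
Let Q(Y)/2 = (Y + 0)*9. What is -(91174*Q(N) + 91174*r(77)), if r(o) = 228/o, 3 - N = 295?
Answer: 36878424216/77 ≈ 4.7894e+8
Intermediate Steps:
N = -292 (N = 3 - 1*295 = 3 - 295 = -292)
Q(Y) = 18*Y (Q(Y) = 2*((Y + 0)*9) = 2*(Y*9) = 2*(9*Y) = 18*Y)
-(91174*Q(N) + 91174*r(77)) = -91174/(1/(18*(-292) + 228/77)) = -91174/(1/(-5256 + 228*(1/77))) = -91174/(1/(-5256 + 228/77)) = -91174/(1/(-404484/77)) = -91174/(-77/404484) = -91174*(-404484/77) = 36878424216/77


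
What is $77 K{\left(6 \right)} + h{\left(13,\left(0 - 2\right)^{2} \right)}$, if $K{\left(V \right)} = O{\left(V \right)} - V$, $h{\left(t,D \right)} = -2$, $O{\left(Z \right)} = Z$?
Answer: $-2$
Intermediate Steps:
$K{\left(V \right)} = 0$ ($K{\left(V \right)} = V - V = 0$)
$77 K{\left(6 \right)} + h{\left(13,\left(0 - 2\right)^{2} \right)} = 77 \cdot 0 - 2 = 0 - 2 = -2$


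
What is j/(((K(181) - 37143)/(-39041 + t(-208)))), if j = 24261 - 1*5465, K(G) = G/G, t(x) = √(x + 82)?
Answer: 366907318/18571 - 28194*I*√14/18571 ≈ 19757.0 - 5.6805*I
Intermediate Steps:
t(x) = √(82 + x)
K(G) = 1
j = 18796 (j = 24261 - 5465 = 18796)
j/(((K(181) - 37143)/(-39041 + t(-208)))) = 18796/(((1 - 37143)/(-39041 + √(82 - 208)))) = 18796/((-37142/(-39041 + √(-126)))) = 18796/((-37142/(-39041 + 3*I*√14))) = 18796*(39041/37142 - 3*I*√14/37142) = 366907318/18571 - 28194*I*√14/18571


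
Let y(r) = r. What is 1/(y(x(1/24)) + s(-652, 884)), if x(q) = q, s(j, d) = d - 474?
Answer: 24/9841 ≈ 0.0024388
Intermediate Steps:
s(j, d) = -474 + d
1/(y(x(1/24)) + s(-652, 884)) = 1/(1/24 + (-474 + 884)) = 1/(1/24 + 410) = 1/(9841/24) = 24/9841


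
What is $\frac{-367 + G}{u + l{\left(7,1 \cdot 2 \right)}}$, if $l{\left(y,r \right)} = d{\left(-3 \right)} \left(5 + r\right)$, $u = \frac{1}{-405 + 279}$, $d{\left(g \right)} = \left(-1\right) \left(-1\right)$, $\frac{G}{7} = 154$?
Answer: $\frac{89586}{881} \approx 101.69$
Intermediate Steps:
$G = 1078$ ($G = 7 \cdot 154 = 1078$)
$d{\left(g \right)} = 1$
$u = - \frac{1}{126}$ ($u = \frac{1}{-126} = - \frac{1}{126} \approx -0.0079365$)
$l{\left(y,r \right)} = 5 + r$ ($l{\left(y,r \right)} = 1 \left(5 + r\right) = 5 + r$)
$\frac{-367 + G}{u + l{\left(7,1 \cdot 2 \right)}} = \frac{-367 + 1078}{- \frac{1}{126} + \left(5 + 1 \cdot 2\right)} = \frac{711}{- \frac{1}{126} + \left(5 + 2\right)} = \frac{711}{- \frac{1}{126} + 7} = \frac{711}{\frac{881}{126}} = 711 \cdot \frac{126}{881} = \frac{89586}{881}$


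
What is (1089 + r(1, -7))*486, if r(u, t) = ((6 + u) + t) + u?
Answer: 529740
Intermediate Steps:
r(u, t) = 6 + t + 2*u (r(u, t) = (6 + t + u) + u = 6 + t + 2*u)
(1089 + r(1, -7))*486 = (1089 + (6 - 7 + 2*1))*486 = (1089 + (6 - 7 + 2))*486 = (1089 + 1)*486 = 1090*486 = 529740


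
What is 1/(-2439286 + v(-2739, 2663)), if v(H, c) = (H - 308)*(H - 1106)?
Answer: 1/9276429 ≈ 1.0780e-7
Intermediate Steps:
v(H, c) = (-1106 + H)*(-308 + H) (v(H, c) = (-308 + H)*(-1106 + H) = (-1106 + H)*(-308 + H))
1/(-2439286 + v(-2739, 2663)) = 1/(-2439286 + (340648 + (-2739)**2 - 1414*(-2739))) = 1/(-2439286 + (340648 + 7502121 + 3872946)) = 1/(-2439286 + 11715715) = 1/9276429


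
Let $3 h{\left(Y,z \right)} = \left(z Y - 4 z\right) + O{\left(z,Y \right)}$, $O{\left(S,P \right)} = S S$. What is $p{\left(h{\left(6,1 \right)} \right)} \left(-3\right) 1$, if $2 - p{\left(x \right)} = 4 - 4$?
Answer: $-6$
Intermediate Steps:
$O{\left(S,P \right)} = S^{2}$
$h{\left(Y,z \right)} = - \frac{4 z}{3} + \frac{z^{2}}{3} + \frac{Y z}{3}$ ($h{\left(Y,z \right)} = \frac{\left(z Y - 4 z\right) + z^{2}}{3} = \frac{\left(Y z - 4 z\right) + z^{2}}{3} = \frac{\left(- 4 z + Y z\right) + z^{2}}{3} = \frac{z^{2} - 4 z + Y z}{3} = - \frac{4 z}{3} + \frac{z^{2}}{3} + \frac{Y z}{3}$)
$p{\left(x \right)} = 2$ ($p{\left(x \right)} = 2 - \left(4 - 4\right) = 2 - 0 = 2 + 0 = 2$)
$p{\left(h{\left(6,1 \right)} \right)} \left(-3\right) 1 = 2 \left(-3\right) 1 = \left(-6\right) 1 = -6$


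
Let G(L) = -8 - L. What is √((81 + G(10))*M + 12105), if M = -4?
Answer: 3*√1317 ≈ 108.87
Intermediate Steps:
√((81 + G(10))*M + 12105) = √((81 + (-8 - 1*10))*(-4) + 12105) = √((81 + (-8 - 10))*(-4) + 12105) = √((81 - 18)*(-4) + 12105) = √(63*(-4) + 12105) = √(-252 + 12105) = √11853 = 3*√1317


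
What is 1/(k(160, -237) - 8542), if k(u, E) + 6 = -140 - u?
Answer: -1/8848 ≈ -0.00011302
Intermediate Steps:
k(u, E) = -146 - u (k(u, E) = -6 + (-140 - u) = -146 - u)
1/(k(160, -237) - 8542) = 1/((-146 - 1*160) - 8542) = 1/((-146 - 160) - 8542) = 1/(-306 - 8542) = 1/(-8848) = -1/8848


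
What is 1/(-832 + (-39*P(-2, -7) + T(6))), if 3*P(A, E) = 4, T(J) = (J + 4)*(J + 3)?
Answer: -1/794 ≈ -0.0012594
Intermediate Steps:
T(J) = (3 + J)*(4 + J) (T(J) = (4 + J)*(3 + J) = (3 + J)*(4 + J))
P(A, E) = 4/3 (P(A, E) = (1/3)*4 = 4/3)
1/(-832 + (-39*P(-2, -7) + T(6))) = 1/(-832 + (-39*4/3 + (12 + 6**2 + 7*6))) = 1/(-832 + (-52 + (12 + 36 + 42))) = 1/(-832 + (-52 + 90)) = 1/(-832 + 38) = 1/(-794) = -1/794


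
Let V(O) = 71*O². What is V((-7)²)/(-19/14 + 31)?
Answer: 2386594/415 ≈ 5750.8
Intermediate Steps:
V((-7)²)/(-19/14 + 31) = (71*((-7)²)²)/(-19/14 + 31) = (71*49²)/((1/14)*(-19) + 31) = (71*2401)/(-19/14 + 31) = 170471/(415/14) = 170471*(14/415) = 2386594/415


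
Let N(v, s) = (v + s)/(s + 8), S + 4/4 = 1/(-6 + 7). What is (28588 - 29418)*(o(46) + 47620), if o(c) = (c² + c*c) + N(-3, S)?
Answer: -172147395/4 ≈ -4.3037e+7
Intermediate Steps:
S = 0 (S = -1 + 1/(-6 + 7) = -1 + 1/1 = -1 + 1 = 0)
N(v, s) = (s + v)/(8 + s)
o(c) = -3/8 + 2*c² (o(c) = (c² + c*c) + (0 - 3)/(8 + 0) = (c² + c²) - 3/8 = 2*c² + (⅛)*(-3) = 2*c² - 3/8 = -3/8 + 2*c²)
(28588 - 29418)*(o(46) + 47620) = (28588 - 29418)*((-3/8 + 2*46²) + 47620) = -830*((-3/8 + 2*2116) + 47620) = -830*((-3/8 + 4232) + 47620) = -830*(33853/8 + 47620) = -830*414813/8 = -172147395/4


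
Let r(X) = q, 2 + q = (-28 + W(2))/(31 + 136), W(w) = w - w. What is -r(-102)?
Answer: 362/167 ≈ 2.1677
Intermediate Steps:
W(w) = 0
q = -362/167 (q = -2 + (-28 + 0)/(31 + 136) = -2 - 28/167 = -362/167 ≈ -2.1677)
r(X) = -362/167
-r(-102) = -1*(-362/167) = 362/167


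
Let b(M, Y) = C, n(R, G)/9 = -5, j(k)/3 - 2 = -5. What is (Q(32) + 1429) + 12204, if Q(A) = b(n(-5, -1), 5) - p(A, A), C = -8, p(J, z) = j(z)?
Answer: 13634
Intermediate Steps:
j(k) = -9 (j(k) = 6 + 3*(-5) = 6 - 15 = -9)
n(R, G) = -45 (n(R, G) = 9*(-5) = -45)
p(J, z) = -9
b(M, Y) = -8
Q(A) = 1 (Q(A) = -8 - 1*(-9) = -8 + 9 = 1)
(Q(32) + 1429) + 12204 = (1 + 1429) + 12204 = 1430 + 12204 = 13634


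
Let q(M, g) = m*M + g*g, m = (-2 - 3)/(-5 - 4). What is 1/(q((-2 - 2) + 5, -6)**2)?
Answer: 81/108241 ≈ 0.00074833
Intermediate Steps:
m = 5/9 (m = -5/(-9) = -5*(-1/9) = 5/9 ≈ 0.55556)
q(M, g) = g**2 + 5*M/9 (q(M, g) = 5*M/9 + g*g = 5*M/9 + g**2 = g**2 + 5*M/9)
1/(q((-2 - 2) + 5, -6)**2) = 1/(((-6)**2 + 5*((-2 - 2) + 5)/9)**2) = 1/((36 + 5*(-4 + 5)/9)**2) = 1/((36 + (5/9)*1)**2) = 1/((36 + 5/9)**2) = 1/((329/9)**2) = 1/(108241/81) = 81/108241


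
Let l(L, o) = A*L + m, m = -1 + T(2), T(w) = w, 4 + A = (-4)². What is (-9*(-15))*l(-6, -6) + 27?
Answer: -9558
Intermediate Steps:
A = 12 (A = -4 + (-4)² = -4 + 16 = 12)
m = 1 (m = -1 + 2 = 1)
l(L, o) = 1 + 12*L (l(L, o) = 12*L + 1 = 1 + 12*L)
(-9*(-15))*l(-6, -6) + 27 = (-9*(-15))*(1 + 12*(-6)) + 27 = 135*(1 - 72) + 27 = 135*(-71) + 27 = -9585 + 27 = -9558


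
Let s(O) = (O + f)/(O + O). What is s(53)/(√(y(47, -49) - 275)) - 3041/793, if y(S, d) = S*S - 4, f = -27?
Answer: -3041/793 + 13*√1930/102290 ≈ -3.8292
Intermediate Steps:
y(S, d) = -4 + S² (y(S, d) = S² - 4 = -4 + S²)
s(O) = (-27 + O)/(2*O) (s(O) = (O - 27)/(O + O) = (-27 + O)/((2*O)) = (-27 + O)*(1/(2*O)) = (-27 + O)/(2*O))
s(53)/(√(y(47, -49) - 275)) - 3041/793 = ((½)*(-27 + 53)/53)/(√((-4 + 47²) - 275)) - 3041/793 = ((½)*(1/53)*26)/(√((-4 + 2209) - 275)) - 3041*1/793 = 13/(53*(√(2205 - 275))) - 3041/793 = 13/(53*(√1930)) - 3041/793 = 13*(√1930/1930)/53 - 3041/793 = 13*√1930/102290 - 3041/793 = -3041/793 + 13*√1930/102290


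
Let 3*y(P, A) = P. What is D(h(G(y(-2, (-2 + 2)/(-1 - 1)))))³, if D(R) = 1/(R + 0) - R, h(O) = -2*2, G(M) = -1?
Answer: 3375/64 ≈ 52.734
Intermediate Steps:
y(P, A) = P/3
h(O) = -4
D(R) = 1/R - R
D(h(G(y(-2, (-2 + 2)/(-1 - 1)))))³ = (1/(-4) - 1*(-4))³ = (-¼ + 4)³ = (15/4)³ = 3375/64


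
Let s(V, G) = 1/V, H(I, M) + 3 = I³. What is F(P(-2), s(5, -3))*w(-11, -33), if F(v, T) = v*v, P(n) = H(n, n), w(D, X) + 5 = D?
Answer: -1936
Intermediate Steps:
w(D, X) = -5 + D
H(I, M) = -3 + I³
P(n) = -3 + n³
F(v, T) = v²
F(P(-2), s(5, -3))*w(-11, -33) = (-3 + (-2)³)²*(-5 - 11) = (-3 - 8)²*(-16) = (-11)²*(-16) = 121*(-16) = -1936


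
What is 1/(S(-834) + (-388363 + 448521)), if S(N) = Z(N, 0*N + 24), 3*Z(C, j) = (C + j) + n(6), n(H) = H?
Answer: 1/59890 ≈ 1.6697e-5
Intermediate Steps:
Z(C, j) = 2 + C/3 + j/3 (Z(C, j) = ((C + j) + 6)/3 = (6 + C + j)/3 = 2 + C/3 + j/3)
S(N) = 10 + N/3 (S(N) = 2 + N/3 + (0*N + 24)/3 = 2 + N/3 + (0 + 24)/3 = 2 + N/3 + (1/3)*24 = 2 + N/3 + 8 = 10 + N/3)
1/(S(-834) + (-388363 + 448521)) = 1/((10 + (1/3)*(-834)) + (-388363 + 448521)) = 1/((10 - 278) + 60158) = 1/(-268 + 60158) = 1/59890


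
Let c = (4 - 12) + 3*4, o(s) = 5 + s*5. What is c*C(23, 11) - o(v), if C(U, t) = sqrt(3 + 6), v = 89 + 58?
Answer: -728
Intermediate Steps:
v = 147
C(U, t) = 3 (C(U, t) = sqrt(9) = 3)
o(s) = 5 + 5*s
c = 4 (c = -8 + 12 = 4)
c*C(23, 11) - o(v) = 4*3 - (5 + 5*147) = 12 - (5 + 735) = 12 - 1*740 = 12 - 740 = -728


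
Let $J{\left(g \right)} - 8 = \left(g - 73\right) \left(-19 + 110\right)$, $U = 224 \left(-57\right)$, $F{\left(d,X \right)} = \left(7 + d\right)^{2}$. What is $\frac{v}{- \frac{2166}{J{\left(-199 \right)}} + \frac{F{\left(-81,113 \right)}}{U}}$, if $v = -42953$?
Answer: $\frac{141356261256}{1123361} \approx 1.2583 \cdot 10^{5}$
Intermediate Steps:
$U = -12768$
$J{\left(g \right)} = -6635 + 91 g$ ($J{\left(g \right)} = 8 + \left(g - 73\right) \left(-19 + 110\right) = 8 + \left(-73 + g\right) 91 = 8 + \left(-6643 + 91 g\right) = -6635 + 91 g$)
$\frac{v}{- \frac{2166}{J{\left(-199 \right)}} + \frac{F{\left(-81,113 \right)}}{U}} = - \frac{42953}{- \frac{2166}{-6635 + 91 \left(-199\right)} + \frac{\left(7 - 81\right)^{2}}{-12768}} = - \frac{42953}{- \frac{2166}{-6635 - 18109} + \left(-74\right)^{2} \left(- \frac{1}{12768}\right)} = - \frac{42953}{- \frac{2166}{-24744} + 5476 \left(- \frac{1}{12768}\right)} = - \frac{42953}{\left(-2166\right) \left(- \frac{1}{24744}\right) - \frac{1369}{3192}} = - \frac{42953}{\frac{361}{4124} - \frac{1369}{3192}} = - \frac{42953}{- \frac{1123361}{3290952}} = \left(-42953\right) \left(- \frac{3290952}{1123361}\right) = \frac{141356261256}{1123361}$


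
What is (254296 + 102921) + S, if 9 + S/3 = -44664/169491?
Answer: 20180118766/56497 ≈ 3.5719e+5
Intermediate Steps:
S = -1570083/56497 (S = -27 + 3*(-44664/169491) = -27 + 3*(-44664*1/169491) = -27 + 3*(-14888/56497) = -27 - 44664/56497 = -1570083/56497 ≈ -27.791)
(254296 + 102921) + S = (254296 + 102921) - 1570083/56497 = 357217 - 1570083/56497 = 20180118766/56497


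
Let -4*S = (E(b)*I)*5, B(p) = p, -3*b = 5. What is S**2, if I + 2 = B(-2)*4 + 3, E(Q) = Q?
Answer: 30625/144 ≈ 212.67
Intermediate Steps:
b = -5/3 (b = -1/3*5 = -5/3 ≈ -1.6667)
I = -7 (I = -2 + (-2*4 + 3) = -2 + (-8 + 3) = -2 - 5 = -7)
S = -175/12 (S = -(-5/3*(-7))*5/4 = -35*5/12 = -1/4*175/3 = -175/12 ≈ -14.583)
S**2 = (-175/12)**2 = 30625/144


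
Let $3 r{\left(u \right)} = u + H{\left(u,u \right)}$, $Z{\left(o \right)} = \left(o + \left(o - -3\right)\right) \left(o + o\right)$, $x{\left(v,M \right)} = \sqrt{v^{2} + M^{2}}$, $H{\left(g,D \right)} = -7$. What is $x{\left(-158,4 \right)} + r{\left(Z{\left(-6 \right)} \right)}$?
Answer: $\frac{101}{3} + 2 \sqrt{6245} \approx 191.72$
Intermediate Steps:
$x{\left(v,M \right)} = \sqrt{M^{2} + v^{2}}$
$Z{\left(o \right)} = 2 o \left(3 + 2 o\right)$ ($Z{\left(o \right)} = \left(o + \left(o + 3\right)\right) 2 o = \left(o + \left(3 + o\right)\right) 2 o = \left(3 + 2 o\right) 2 o = 2 o \left(3 + 2 o\right)$)
$r{\left(u \right)} = - \frac{7}{3} + \frac{u}{3}$ ($r{\left(u \right)} = \frac{u - 7}{3} = \frac{-7 + u}{3} = - \frac{7}{3} + \frac{u}{3}$)
$x{\left(-158,4 \right)} + r{\left(Z{\left(-6 \right)} \right)} = \sqrt{4^{2} + \left(-158\right)^{2}} - \left(\frac{7}{3} - \frac{2 \left(-6\right) \left(3 + 2 \left(-6\right)\right)}{3}\right) = \sqrt{16 + 24964} - \left(\frac{7}{3} - \frac{2 \left(-6\right) \left(3 - 12\right)}{3}\right) = \sqrt{24980} - \left(\frac{7}{3} - \frac{2 \left(-6\right) \left(-9\right)}{3}\right) = 2 \sqrt{6245} + \left(- \frac{7}{3} + \frac{1}{3} \cdot 108\right) = 2 \sqrt{6245} + \left(- \frac{7}{3} + 36\right) = 2 \sqrt{6245} + \frac{101}{3} = \frac{101}{3} + 2 \sqrt{6245}$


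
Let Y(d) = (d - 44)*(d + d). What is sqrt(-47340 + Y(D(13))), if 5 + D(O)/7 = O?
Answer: 2*I*sqrt(11499) ≈ 214.47*I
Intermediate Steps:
D(O) = -35 + 7*O
Y(d) = 2*d*(-44 + d) (Y(d) = (-44 + d)*(2*d) = 2*d*(-44 + d))
sqrt(-47340 + Y(D(13))) = sqrt(-47340 + 2*(-35 + 7*13)*(-44 + (-35 + 7*13))) = sqrt(-47340 + 2*(-35 + 91)*(-44 + (-35 + 91))) = sqrt(-47340 + 2*56*(-44 + 56)) = sqrt(-47340 + 2*56*12) = sqrt(-47340 + 1344) = sqrt(-45996) = 2*I*sqrt(11499)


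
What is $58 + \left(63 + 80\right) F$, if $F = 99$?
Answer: $14215$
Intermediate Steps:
$58 + \left(63 + 80\right) F = 58 + \left(63 + 80\right) 99 = 58 + 143 \cdot 99 = 58 + 14157 = 14215$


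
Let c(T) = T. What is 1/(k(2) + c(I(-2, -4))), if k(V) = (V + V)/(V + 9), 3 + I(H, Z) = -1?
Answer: -11/40 ≈ -0.27500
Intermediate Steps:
I(H, Z) = -4 (I(H, Z) = -3 - 1 = -4)
k(V) = 2*V/(9 + V) (k(V) = (2*V)/(9 + V) = 2*V/(9 + V))
1/(k(2) + c(I(-2, -4))) = 1/(2*2/(9 + 2) - 4) = 1/(2*2/11 - 4) = 1/(2*2*(1/11) - 4) = 1/(4/11 - 4) = 1/(-40/11) = -11/40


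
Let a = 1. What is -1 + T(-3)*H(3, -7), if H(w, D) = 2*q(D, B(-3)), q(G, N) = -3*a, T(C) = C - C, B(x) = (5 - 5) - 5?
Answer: -1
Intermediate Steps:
B(x) = -5 (B(x) = 0 - 5 = -5)
T(C) = 0
q(G, N) = -3 (q(G, N) = -3*1 = -3)
H(w, D) = -6 (H(w, D) = 2*(-3) = -6)
-1 + T(-3)*H(3, -7) = -1 + 0*(-6) = -1 + 0 = -1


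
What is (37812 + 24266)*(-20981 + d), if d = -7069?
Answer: -1741287900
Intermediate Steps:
(37812 + 24266)*(-20981 + d) = (37812 + 24266)*(-20981 - 7069) = 62078*(-28050) = -1741287900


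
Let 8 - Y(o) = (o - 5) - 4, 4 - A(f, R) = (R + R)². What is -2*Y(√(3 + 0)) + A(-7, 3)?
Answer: -66 + 2*√3 ≈ -62.536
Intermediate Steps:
A(f, R) = 4 - 4*R² (A(f, R) = 4 - (R + R)² = 4 - (2*R)² = 4 - 4*R²)
Y(o) = 17 - o (Y(o) = 8 - ((o - 5) - 4) = 8 - ((-5 + o) - 4) = 8 - (-9 + o) = 8 + (9 - o) = 17 - o)
-2*Y(√(3 + 0)) + A(-7, 3) = -2*(17 - √(3 + 0)) + (4 - 4*3²) = -2*(17 - √3) + (4 - 4*9) = (-34 + 2*√3) + (4 - 36) = (-34 + 2*√3) - 32 = -66 + 2*√3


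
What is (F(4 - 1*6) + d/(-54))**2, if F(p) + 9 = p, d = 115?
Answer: 502681/2916 ≈ 172.39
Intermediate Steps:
F(p) = -9 + p
(F(4 - 1*6) + d/(-54))**2 = ((-9 + (4 - 1*6)) + 115/(-54))**2 = ((-9 + (4 - 6)) + 115*(-1/54))**2 = ((-9 - 2) - 115/54)**2 = (-11 - 115/54)**2 = (-709/54)**2 = 502681/2916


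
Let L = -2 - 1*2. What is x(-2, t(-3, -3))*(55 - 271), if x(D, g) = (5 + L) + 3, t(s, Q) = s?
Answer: -864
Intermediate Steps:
L = -4 (L = -2 - 2 = -4)
x(D, g) = 4 (x(D, g) = (5 - 4) + 3 = 1 + 3 = 4)
x(-2, t(-3, -3))*(55 - 271) = 4*(55 - 271) = 4*(-216) = -864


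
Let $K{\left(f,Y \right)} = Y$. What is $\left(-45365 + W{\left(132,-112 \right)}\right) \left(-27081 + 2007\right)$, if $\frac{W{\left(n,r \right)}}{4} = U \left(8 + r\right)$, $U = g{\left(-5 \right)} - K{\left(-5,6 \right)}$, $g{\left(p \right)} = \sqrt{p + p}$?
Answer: $1074897306 + 10430784 i \sqrt{10} \approx 1.0749 \cdot 10^{9} + 3.2985 \cdot 10^{7} i$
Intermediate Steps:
$g{\left(p \right)} = \sqrt{2} \sqrt{p}$ ($g{\left(p \right)} = \sqrt{2 p} = \sqrt{2} \sqrt{p}$)
$U = -6 + i \sqrt{10}$ ($U = \sqrt{2} \sqrt{-5} - 6 = \sqrt{2} i \sqrt{5} - 6 = i \sqrt{10} - 6 = -6 + i \sqrt{10} \approx -6.0 + 3.1623 i$)
$W{\left(n,r \right)} = 4 \left(-6 + i \sqrt{10}\right) \left(8 + r\right)$
$\left(-45365 + W{\left(132,-112 \right)}\right) \left(-27081 + 2007\right) = \left(-45365 - 4 \left(6 - i \sqrt{10}\right) \left(8 - 112\right)\right) \left(-27081 + 2007\right) = \left(-45365 - 4 \left(6 - i \sqrt{10}\right) \left(-104\right)\right) \left(-25074\right) = \left(-45365 + \left(2496 - 416 i \sqrt{10}\right)\right) \left(-25074\right) = \left(-42869 - 416 i \sqrt{10}\right) \left(-25074\right) = 1074897306 + 10430784 i \sqrt{10}$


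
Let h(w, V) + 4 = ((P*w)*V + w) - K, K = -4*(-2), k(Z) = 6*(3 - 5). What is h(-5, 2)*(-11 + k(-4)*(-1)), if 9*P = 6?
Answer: -71/3 ≈ -23.667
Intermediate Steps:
P = ⅔ (P = (⅑)*6 = ⅔ ≈ 0.66667)
k(Z) = -12 (k(Z) = 6*(-2) = -12)
K = 8
h(w, V) = -12 + w + 2*V*w/3 (h(w, V) = -4 + (((2*w/3)*V + w) - 1*8) = -4 + ((2*V*w/3 + w) - 8) = -4 + ((w + 2*V*w/3) - 8) = -4 + (-8 + w + 2*V*w/3) = -12 + w + 2*V*w/3)
h(-5, 2)*(-11 + k(-4)*(-1)) = (-12 - 5 + (⅔)*2*(-5))*(-11 - 12*(-1)) = (-12 - 5 - 20/3)*(-11 + 12) = -71/3*1 = -71/3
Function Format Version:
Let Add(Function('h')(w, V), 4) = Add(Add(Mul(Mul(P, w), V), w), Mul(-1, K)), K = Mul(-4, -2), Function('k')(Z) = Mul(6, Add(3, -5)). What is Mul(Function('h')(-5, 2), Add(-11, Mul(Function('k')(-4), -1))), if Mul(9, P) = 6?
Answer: Rational(-71, 3) ≈ -23.667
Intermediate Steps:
P = Rational(2, 3) (P = Mul(Rational(1, 9), 6) = Rational(2, 3) ≈ 0.66667)
Function('k')(Z) = -12 (Function('k')(Z) = Mul(6, -2) = -12)
K = 8
Function('h')(w, V) = Add(-12, w, Mul(Rational(2, 3), V, w)) (Function('h')(w, V) = Add(-4, Add(Add(Mul(Mul(Rational(2, 3), w), V), w), Mul(-1, 8))) = Add(-4, Add(Add(Mul(Rational(2, 3), V, w), w), -8)) = Add(-4, Add(Add(w, Mul(Rational(2, 3), V, w)), -8)) = Add(-4, Add(-8, w, Mul(Rational(2, 3), V, w))) = Add(-12, w, Mul(Rational(2, 3), V, w)))
Mul(Function('h')(-5, 2), Add(-11, Mul(Function('k')(-4), -1))) = Mul(Add(-12, -5, Mul(Rational(2, 3), 2, -5)), Add(-11, Mul(-12, -1))) = Mul(Add(-12, -5, Rational(-20, 3)), Add(-11, 12)) = Mul(Rational(-71, 3), 1) = Rational(-71, 3)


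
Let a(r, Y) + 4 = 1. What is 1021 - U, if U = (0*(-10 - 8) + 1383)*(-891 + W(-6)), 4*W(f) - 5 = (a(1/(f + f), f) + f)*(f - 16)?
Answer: 4652347/4 ≈ 1.1631e+6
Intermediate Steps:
a(r, Y) = -3 (a(r, Y) = -4 + 1 = -3)
W(f) = 5/4 + (-16 + f)*(-3 + f)/4 (W(f) = 5/4 + ((-3 + f)*(f - 16))/4 = 5/4 + ((-3 + f)*(-16 + f))/4 = 5/4 + ((-16 + f)*(-3 + f))/4 = 5/4 + (-16 + f)*(-3 + f)/4)
U = -4648263/4 (U = (0*(-10 - 8) + 1383)*(-891 + (53/4 - 19/4*(-6) + (1/4)*(-6)**2)) = (0*(-18) + 1383)*(-891 + (53/4 + 57/2 + (1/4)*36)) = (0 + 1383)*(-891 + (53/4 + 57/2 + 9)) = 1383*(-891 + 203/4) = 1383*(-3361/4) = -4648263/4 ≈ -1.1621e+6)
1021 - U = 1021 - 1*(-4648263/4) = 1021 + 4648263/4 = 4652347/4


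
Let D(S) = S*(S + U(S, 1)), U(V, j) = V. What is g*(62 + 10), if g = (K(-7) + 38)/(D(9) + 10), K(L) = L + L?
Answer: 432/43 ≈ 10.047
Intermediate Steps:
K(L) = 2*L
D(S) = 2*S² (D(S) = S*(S + S) = S*(2*S) = 2*S²)
g = 6/43 (g = (2*(-7) + 38)/(2*9² + 10) = (-14 + 38)/(2*81 + 10) = 24/(162 + 10) = 24/172 = 24*(1/172) = 6/43 ≈ 0.13953)
g*(62 + 10) = 6*(62 + 10)/43 = (6/43)*72 = 432/43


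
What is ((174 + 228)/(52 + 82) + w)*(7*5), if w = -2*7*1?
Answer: -385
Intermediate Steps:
w = -14 (w = -14*1 = -14)
((174 + 228)/(52 + 82) + w)*(7*5) = ((174 + 228)/(52 + 82) - 14)*(7*5) = (402/134 - 14)*35 = (402*(1/134) - 14)*35 = (3 - 14)*35 = -11*35 = -385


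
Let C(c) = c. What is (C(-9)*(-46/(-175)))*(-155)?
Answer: 12834/35 ≈ 366.69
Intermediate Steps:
(C(-9)*(-46/(-175)))*(-155) = -(-414)/(-175)*(-155) = -(-414)*(-1)/175*(-155) = -9*46/175*(-155) = -414/175*(-155) = 12834/35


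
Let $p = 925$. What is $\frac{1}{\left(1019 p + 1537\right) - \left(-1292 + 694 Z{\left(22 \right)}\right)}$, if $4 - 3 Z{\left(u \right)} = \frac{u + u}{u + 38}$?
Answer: $\frac{45}{42509174} \approx 1.0586 \cdot 10^{-6}$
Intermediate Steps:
$Z{\left(u \right)} = \frac{4}{3} - \frac{2 u}{3 \left(38 + u\right)}$ ($Z{\left(u \right)} = \frac{4}{3} - \frac{\left(u + u\right) \frac{1}{u + 38}}{3} = \frac{4}{3} - \frac{2 u \frac{1}{38 + u}}{3} = \frac{4}{3} - \frac{2 u}{3 \left(38 + u\right)}$)
$\frac{1}{\left(1019 p + 1537\right) - \left(-1292 + 694 Z{\left(22 \right)}\right)} = \frac{1}{\left(1019 \cdot 925 + 1537\right) + \left(- 694 \frac{2 \left(76 + 22\right)}{3 \left(38 + 22\right)} + 1292\right)} = \frac{1}{\left(942575 + 1537\right) + \left(- 694 \cdot \frac{2}{3} \cdot \frac{1}{60} \cdot 98 + 1292\right)} = \frac{1}{944112 + \left(- 694 \cdot \frac{2}{3} \cdot \frac{1}{60} \cdot 98 + 1292\right)} = \frac{1}{944112 + \left(\left(-694\right) \frac{49}{45} + 1292\right)} = \frac{1}{944112 + \left(- \frac{34006}{45} + 1292\right)} = \frac{1}{944112 + \frac{24134}{45}} = \frac{1}{\frac{42509174}{45}} = \frac{45}{42509174}$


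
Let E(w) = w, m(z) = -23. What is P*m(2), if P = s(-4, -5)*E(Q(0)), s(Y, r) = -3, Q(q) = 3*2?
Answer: 414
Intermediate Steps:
Q(q) = 6
P = -18 (P = -3*6 = -18)
P*m(2) = -18*(-23) = 414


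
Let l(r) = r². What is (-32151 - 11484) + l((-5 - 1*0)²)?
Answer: -43010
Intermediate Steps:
(-32151 - 11484) + l((-5 - 1*0)²) = (-32151 - 11484) + ((-5 - 1*0)²)² = -43635 + ((-5 + 0)²)² = -43635 + ((-5)²)² = -43635 + 25² = -43635 + 625 = -43010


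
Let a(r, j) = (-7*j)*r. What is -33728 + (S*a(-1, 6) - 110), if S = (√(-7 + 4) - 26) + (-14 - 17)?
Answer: -36232 + 42*I*√3 ≈ -36232.0 + 72.746*I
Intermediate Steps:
a(r, j) = -7*j*r
S = -57 + I*√3 (S = (√(-3) - 26) - 31 = (I*√3 - 26) - 31 = (-26 + I*√3) - 31 = -57 + I*√3 ≈ -57.0 + 1.732*I)
-33728 + (S*a(-1, 6) - 110) = -33728 + ((-57 + I*√3)*(-7*6*(-1)) - 110) = -33728 + ((-57 + I*√3)*42 - 110) = -33728 + ((-2394 + 42*I*√3) - 110) = -33728 + (-2504 + 42*I*√3) = -36232 + 42*I*√3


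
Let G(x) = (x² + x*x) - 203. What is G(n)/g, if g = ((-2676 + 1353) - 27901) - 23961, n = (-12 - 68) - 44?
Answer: -30549/53185 ≈ -0.57439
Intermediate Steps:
n = -124 (n = -80 - 44 = -124)
G(x) = -203 + 2*x² (G(x) = (x² + x²) - 203 = 2*x² - 203 = -203 + 2*x²)
g = -53185 (g = (-1323 - 27901) - 23961 = -29224 - 23961 = -53185)
G(n)/g = (-203 + 2*(-124)²)/(-53185) = (-203 + 2*15376)*(-1/53185) = (-203 + 30752)*(-1/53185) = 30549*(-1/53185) = -30549/53185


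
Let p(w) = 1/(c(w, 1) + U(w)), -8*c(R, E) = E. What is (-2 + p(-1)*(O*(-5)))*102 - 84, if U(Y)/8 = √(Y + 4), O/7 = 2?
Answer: -3595776/12287 - 3655680*√3/12287 ≈ -807.98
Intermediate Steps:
O = 14 (O = 7*2 = 14)
c(R, E) = -E/8
U(Y) = 8*√(4 + Y) (U(Y) = 8*√(Y + 4) = 8*√(4 + Y))
p(w) = 1/(-⅛ + 8*√(4 + w)) (p(w) = 1/(-⅛*1 + 8*√(4 + w)) = 1/(-⅛ + 8*√(4 + w)))
(-2 + p(-1)*(O*(-5)))*102 - 84 = (-2 + (8/(-1 + 64*√(4 - 1)))*(14*(-5)))*102 - 84 = (-2 + (8/(-1 + 64*√3))*(-70))*102 - 84 = (-2 - 560/(-1 + 64*√3))*102 - 84 = (-204 - 57120/(-1 + 64*√3)) - 84 = -288 - 57120/(-1 + 64*√3)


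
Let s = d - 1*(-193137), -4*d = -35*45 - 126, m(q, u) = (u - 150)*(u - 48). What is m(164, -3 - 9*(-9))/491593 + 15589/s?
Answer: 4140199324/54373626951 ≈ 0.076144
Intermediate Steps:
m(q, u) = (-150 + u)*(-48 + u)
d = 1701/4 (d = -(-35*45 - 126)/4 = -(-1575 - 126)/4 = -1/4*(-1701) = 1701/4 ≈ 425.25)
s = 774249/4 (s = 1701/4 - 1*(-193137) = 1701/4 + 193137 = 774249/4 ≈ 1.9356e+5)
m(164, -3 - 9*(-9))/491593 + 15589/s = (7200 + (-3 - 9*(-9))**2 - 198*(-3 - 9*(-9)))/491593 + 15589/(774249/4) = (7200 + (-3 + 81)**2 - 198*(-3 + 81))*(1/491593) + 15589*(4/774249) = (7200 + 78**2 - 198*78)*(1/491593) + 8908/110607 = (7200 + 6084 - 15444)*(1/491593) + 8908/110607 = -2160*1/491593 + 8908/110607 = -2160/491593 + 8908/110607 = 4140199324/54373626951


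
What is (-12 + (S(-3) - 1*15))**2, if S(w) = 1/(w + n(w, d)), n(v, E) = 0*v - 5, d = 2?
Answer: 47089/64 ≈ 735.77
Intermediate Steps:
n(v, E) = -5 (n(v, E) = 0 - 5 = -5)
S(w) = 1/(-5 + w) (S(w) = 1/(w - 5) = 1/(-5 + w))
(-12 + (S(-3) - 1*15))**2 = (-12 + (1/(-5 - 3) - 1*15))**2 = (-12 + (1/(-8) - 15))**2 = (-12 + (-1/8 - 15))**2 = (-12 - 121/8)**2 = (-217/8)**2 = 47089/64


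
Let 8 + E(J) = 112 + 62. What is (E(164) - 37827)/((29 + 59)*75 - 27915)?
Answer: 37661/21315 ≈ 1.7669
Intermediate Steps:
E(J) = 166 (E(J) = -8 + (112 + 62) = -8 + 174 = 166)
(E(164) - 37827)/((29 + 59)*75 - 27915) = (166 - 37827)/((29 + 59)*75 - 27915) = -37661/(88*75 - 27915) = -37661/(6600 - 27915) = -37661/(-21315) = -37661*(-1/21315) = 37661/21315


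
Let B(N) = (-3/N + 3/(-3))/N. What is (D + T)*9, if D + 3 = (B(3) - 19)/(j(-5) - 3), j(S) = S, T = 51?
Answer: 3633/8 ≈ 454.13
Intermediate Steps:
B(N) = (-1 - 3/N)/N (B(N) = (-3/N + 3*(-⅓))/N = (-3/N - 1)/N = (-1 - 3/N)/N)
D = -13/24 (D = -3 + ((-3 - 1*3)/3² - 19)/(-5 - 3) = -3 + ((-3 - 3)/9 - 19)/(-8) = -3 + ((⅑)*(-6) - 19)*(-⅛) = -3 + (-⅔ - 19)*(-⅛) = -3 - 59/3*(-⅛) = -3 + 59/24 = -13/24 ≈ -0.54167)
(D + T)*9 = (-13/24 + 51)*9 = (1211/24)*9 = 3633/8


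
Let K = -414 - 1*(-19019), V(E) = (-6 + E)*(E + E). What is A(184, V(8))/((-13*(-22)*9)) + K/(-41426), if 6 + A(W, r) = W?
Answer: -1841611/4846842 ≈ -0.37996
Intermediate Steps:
V(E) = 2*E*(-6 + E) (V(E) = (-6 + E)*(2*E) = 2*E*(-6 + E))
A(W, r) = -6 + W
K = 18605 (K = -414 + 19019 = 18605)
A(184, V(8))/((-13*(-22)*9)) + K/(-41426) = (-6 + 184)/((-13*(-22)*9)) + 18605/(-41426) = 178/((286*9)) + 18605*(-1/41426) = 178/2574 - 18605/41426 = 178*(1/2574) - 18605/41426 = 89/1287 - 18605/41426 = -1841611/4846842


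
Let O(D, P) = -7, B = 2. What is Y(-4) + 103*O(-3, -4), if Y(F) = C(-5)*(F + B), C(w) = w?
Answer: -711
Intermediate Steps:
Y(F) = -10 - 5*F (Y(F) = -5*(F + 2) = -5*(2 + F) = -10 - 5*F)
Y(-4) + 103*O(-3, -4) = (-10 - 5*(-4)) + 103*(-7) = (-10 + 20) - 721 = 10 - 721 = -711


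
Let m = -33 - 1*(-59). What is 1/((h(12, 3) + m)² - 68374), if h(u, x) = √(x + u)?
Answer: -22561/1526982643 - 52*√15/4580947929 ≈ -1.4819e-5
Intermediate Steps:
h(u, x) = √(u + x)
m = 26 (m = -33 + 59 = 26)
1/((h(12, 3) + m)² - 68374) = 1/((√(12 + 3) + 26)² - 68374) = 1/((√15 + 26)² - 68374) = 1/((26 + √15)² - 68374) = 1/(-68374 + (26 + √15)²)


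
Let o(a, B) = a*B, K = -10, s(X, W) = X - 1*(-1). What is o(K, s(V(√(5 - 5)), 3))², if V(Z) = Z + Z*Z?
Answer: 100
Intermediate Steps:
V(Z) = Z + Z²
s(X, W) = 1 + X (s(X, W) = X + 1 = 1 + X)
o(a, B) = B*a
o(K, s(V(√(5 - 5)), 3))² = ((1 + √(5 - 5)*(1 + √(5 - 5)))*(-10))² = ((1 + √0*(1 + √0))*(-10))² = ((1 + 0*(1 + 0))*(-10))² = ((1 + 0*1)*(-10))² = ((1 + 0)*(-10))² = (1*(-10))² = (-10)² = 100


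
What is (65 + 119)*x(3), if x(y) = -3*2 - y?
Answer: -1656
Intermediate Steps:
x(y) = -6 - y
(65 + 119)*x(3) = (65 + 119)*(-6 - 1*3) = 184*(-6 - 3) = 184*(-9) = -1656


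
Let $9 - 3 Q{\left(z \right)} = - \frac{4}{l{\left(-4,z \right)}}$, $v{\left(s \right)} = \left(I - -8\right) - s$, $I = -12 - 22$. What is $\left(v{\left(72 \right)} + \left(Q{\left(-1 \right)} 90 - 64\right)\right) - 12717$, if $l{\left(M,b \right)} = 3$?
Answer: $-12569$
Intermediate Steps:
$I = -34$ ($I = -12 - 22 = -34$)
$v{\left(s \right)} = -26 - s$ ($v{\left(s \right)} = \left(-34 - -8\right) - s = \left(-34 + 8\right) - s = -26 - s$)
$Q{\left(z \right)} = \frac{31}{9}$ ($Q{\left(z \right)} = 3 - \frac{\left(-4\right) \frac{1}{3}}{3} = 3 - - \frac{4}{9} = 3 + \frac{4}{9} = \frac{31}{9}$)
$\left(v{\left(72 \right)} + \left(Q{\left(-1 \right)} 90 - 64\right)\right) - 12717 = \left(\left(-26 - 72\right) + \left(\frac{31}{9} \cdot 90 - 64\right)\right) - 12717 = \left(\left(-26 - 72\right) + \left(310 - 64\right)\right) - 12717 = \left(-98 + 246\right) - 12717 = 148 - 12717 = -12569$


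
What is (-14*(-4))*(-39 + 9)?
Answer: -1680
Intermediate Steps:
(-14*(-4))*(-39 + 9) = 56*(-30) = -1680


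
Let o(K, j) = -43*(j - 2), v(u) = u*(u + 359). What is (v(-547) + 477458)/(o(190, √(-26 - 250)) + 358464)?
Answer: 52016103425/32139653206 + 12476321*I*√69/32139653206 ≈ 1.6184 + 0.0032246*I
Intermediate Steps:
v(u) = u*(359 + u)
o(K, j) = 86 - 43*j (o(K, j) = -43*(-2 + j) = 86 - 43*j)
(v(-547) + 477458)/(o(190, √(-26 - 250)) + 358464) = (-547*(359 - 547) + 477458)/((86 - 43*√(-26 - 250)) + 358464) = (-547*(-188) + 477458)/((86 - 86*I*√69) + 358464) = (102836 + 477458)/((86 - 86*I*√69) + 358464) = 580294/((86 - 86*I*√69) + 358464) = 580294/(358550 - 86*I*√69)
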